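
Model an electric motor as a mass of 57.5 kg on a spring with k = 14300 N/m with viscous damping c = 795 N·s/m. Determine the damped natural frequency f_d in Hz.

2.26 Hz

ω_n = √(k/m) = √(14300/57.5) = 15.77 rad/s.
Critical damping c_c = 2√(k·m) = 2√(14300 × 57.5) = 1814 N·s/m, so ζ = c/c_c = 795/1814 = 0.4384.
ω_d = ω_n√(1 − ζ²) = 15.77 × √(1 − 0.192) = 14.17 rad/s.
f_d = ω_d/(2π) = 2.256 Hz.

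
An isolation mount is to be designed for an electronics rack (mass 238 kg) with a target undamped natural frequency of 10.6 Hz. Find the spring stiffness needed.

1060000 N/m

ω_n = 2πf_n = 2π × 10.6 = 66.60 rad/s.
k = m·ω_n² = 238 × 66.60² = 238 × 4436 = 1056000 N/m.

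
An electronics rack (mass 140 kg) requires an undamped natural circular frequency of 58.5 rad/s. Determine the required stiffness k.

k = m·ω_n² = 140 × 58.50² = 140 × 3422 = 479100 N/m.

479000 N/m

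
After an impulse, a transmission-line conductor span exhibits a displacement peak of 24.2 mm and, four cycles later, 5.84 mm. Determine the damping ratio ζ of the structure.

0.0565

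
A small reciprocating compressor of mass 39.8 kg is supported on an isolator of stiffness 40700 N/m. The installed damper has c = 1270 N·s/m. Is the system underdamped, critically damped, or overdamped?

c_c = 2√(k·m) = 2545 N·s/m; ζ = c/c_c = 1270/2545 = 0.499.
Since ζ < 1 the system is underdamped.

underdamped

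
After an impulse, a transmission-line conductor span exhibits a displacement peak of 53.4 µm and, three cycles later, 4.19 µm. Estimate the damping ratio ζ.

0.134

Logarithmic decrement δ = (1/n)·ln(x₀/x_n) = (1/3)·ln(53.4/4.19) = (1/3)·ln(12.74) = 0.8484.
ζ = δ/√(4π² + δ²) = 0.8484/√(39.48 + 0.720) = 0.8484/6.340 = 0.1338.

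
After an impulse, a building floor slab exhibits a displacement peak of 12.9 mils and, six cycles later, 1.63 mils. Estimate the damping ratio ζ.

0.0548

Logarithmic decrement δ = (1/n)·ln(x₀/x_n) = (1/6)·ln(12.9/1.63) = (1/6)·ln(7.914) = 0.3448.
ζ = δ/√(4π² + δ²) = 0.3448/√(39.48 + 0.119) = 0.3448/6.293 = 0.05479.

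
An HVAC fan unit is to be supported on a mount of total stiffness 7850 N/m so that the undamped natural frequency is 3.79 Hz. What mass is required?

13.8 kg

ω_n = 2πf_n = 2π × 3.79 = 23.81 rad/s.
m = k/ω_n² = 7850/23.81² = 7850/567.1 = 13.84 kg.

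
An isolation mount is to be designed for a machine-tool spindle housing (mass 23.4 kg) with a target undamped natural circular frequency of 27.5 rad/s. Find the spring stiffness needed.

k = m·ω_n² = 23.4 × 27.50² = 23.4 × 756.2 = 17700 N/m.

17700 N/m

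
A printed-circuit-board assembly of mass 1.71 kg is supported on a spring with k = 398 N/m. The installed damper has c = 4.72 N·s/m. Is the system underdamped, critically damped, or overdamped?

underdamped

c_c = 2√(k·m) = 52.18 N·s/m; ζ = c/c_c = 4.72/52.18 = 0.0905.
Since ζ < 1 the system is underdamped.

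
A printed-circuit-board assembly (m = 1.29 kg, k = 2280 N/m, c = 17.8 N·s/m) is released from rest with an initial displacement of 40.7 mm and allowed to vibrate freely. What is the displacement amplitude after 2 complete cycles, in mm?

5.03 mm

ζ = c/(2√(km)) = 17.8/(2√(2280 × 1.29)) = 17.8/108.5 = 0.1641.
Logarithmic decrement δ = 2πζ/√(1 − ζ²) = 2π × 0.1641/√(1 − 0.0269) = 1.045.
After n cycles, x_n/x₀ = e^(−nδ), so x_2 = 40.7 × e^(−2 × 1.045) = 40.7 × 0.1236 = 5.031 mm.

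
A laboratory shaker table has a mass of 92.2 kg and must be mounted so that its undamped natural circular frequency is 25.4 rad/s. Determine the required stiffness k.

59500 N/m

k = m·ω_n² = 92.2 × 25.40² = 92.2 × 645.2 = 59480 N/m.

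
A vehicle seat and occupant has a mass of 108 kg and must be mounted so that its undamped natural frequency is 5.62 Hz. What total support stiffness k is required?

ω_n = 2πf_n = 2π × 5.62 = 35.31 rad/s.
k = m·ω_n² = 108 × 35.31² = 108 × 1247 = 134700 N/m.

135000 N/m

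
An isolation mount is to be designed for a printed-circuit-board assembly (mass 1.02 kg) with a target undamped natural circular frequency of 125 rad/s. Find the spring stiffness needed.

15900 N/m

k = m·ω_n² = 1.02 × 125.0² = 1.02 × 15620 = 15940 N/m.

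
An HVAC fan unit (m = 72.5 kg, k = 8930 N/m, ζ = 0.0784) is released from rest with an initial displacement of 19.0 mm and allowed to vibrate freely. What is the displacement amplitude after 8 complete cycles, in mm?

Logarithmic decrement δ = 2πζ/√(1 − ζ²) = 2π × 0.07840/√(1 − 0.00615) = 0.4941.
After n cycles, x_n/x₀ = e^(−nδ), so x_8 = 19.0 × e^(−8 × 0.4941) = 19.0 × 0.01920 = 0.3648 mm.

0.365 mm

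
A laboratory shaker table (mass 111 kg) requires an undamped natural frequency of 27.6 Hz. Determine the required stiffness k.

3340000 N/m

ω_n = 2πf_n = 2π × 27.6 = 173.4 rad/s.
k = m·ω_n² = 111 × 173.4² = 111 × 30070 = 3338000 N/m.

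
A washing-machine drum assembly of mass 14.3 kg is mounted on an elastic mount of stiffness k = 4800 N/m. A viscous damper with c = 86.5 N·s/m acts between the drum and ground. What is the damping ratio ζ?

ω_n = √(k/m) = √(4800/14.3) = 18.32 rad/s.
Critical damping c_c = 2√(k·m) = 2√(4800 × 14.3) = 524.0 N·s/m, so ζ = c/c_c = 86.5/524.0 = 0.1651.

0.165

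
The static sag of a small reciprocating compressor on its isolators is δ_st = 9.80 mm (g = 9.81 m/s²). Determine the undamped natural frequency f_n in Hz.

ω_n = √(g/δ_st) = √(9.81/0.00980) = √1001 = 31.64 rad/s.
f_n = ω_n/(2π) = 31.64/6.283 = 5.035 Hz.

5.04 Hz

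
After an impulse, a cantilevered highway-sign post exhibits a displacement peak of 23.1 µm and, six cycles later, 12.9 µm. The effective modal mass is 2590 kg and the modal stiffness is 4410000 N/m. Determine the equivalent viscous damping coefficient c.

3300 N·s/m

Logarithmic decrement δ = (1/n)·ln(x₀/x_n) = (1/6)·ln(23.1/12.9) = (1/6)·ln(1.791) = 0.09710.
ζ = δ/√(4π² + δ²) = 0.09710/√(39.48 + 0.00943) = 0.09710/6.284 = 0.01545.
c = ζ · 2√(km) = 0.01545 × 2√(4410000 × 2590) = 0.01545 × 213700 = 3303 N·s/m.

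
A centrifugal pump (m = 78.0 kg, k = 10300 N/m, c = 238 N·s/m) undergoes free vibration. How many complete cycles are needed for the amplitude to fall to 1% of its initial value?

6 cycles

ζ = c/(2√(km)) = 238/(2√(10300 × 78.0)) = 238/1793 = 0.1328.
Logarithmic decrement δ = 2πζ/√(1 − ζ²) = 2π × 0.1328/√(1 − 0.0176) = 0.8416.
x_n/x₀ = e^(−nδ) ≤ 0.01; take ln: n ≥ ln(1/0.01)/δ = 4.605/0.8416 = 5.472.
So 6 complete cycles are required.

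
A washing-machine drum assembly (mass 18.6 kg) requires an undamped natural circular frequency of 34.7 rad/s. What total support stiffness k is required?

k = m·ω_n² = 18.6 × 34.70² = 18.6 × 1204 = 22400 N/m.

22400 N/m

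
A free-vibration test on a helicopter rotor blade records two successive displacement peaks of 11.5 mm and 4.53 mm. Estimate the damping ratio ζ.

Logarithmic decrement δ = (1/n)·ln(x₀/x_n) = (1/1)·ln(11.5/4.53) = (1/1)·ln(2.539) = 0.9316.
ζ = δ/√(4π² + δ²) = 0.9316/√(39.48 + 0.868) = 0.9316/6.352 = 0.1467.

0.147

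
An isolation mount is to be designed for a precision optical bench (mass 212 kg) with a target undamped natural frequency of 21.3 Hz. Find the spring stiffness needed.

ω_n = 2πf_n = 2π × 21.3 = 133.8 rad/s.
k = m·ω_n² = 212 × 133.8² = 212 × 17910 = 3797000 N/m.

3800000 N/m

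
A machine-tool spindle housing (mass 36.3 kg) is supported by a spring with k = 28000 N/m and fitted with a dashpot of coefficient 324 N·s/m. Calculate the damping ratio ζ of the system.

0.161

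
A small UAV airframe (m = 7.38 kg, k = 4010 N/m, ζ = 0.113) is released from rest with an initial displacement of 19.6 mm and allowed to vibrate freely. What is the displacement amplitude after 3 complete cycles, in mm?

2.30 mm

Logarithmic decrement δ = 2πζ/√(1 − ζ²) = 2π × 0.1130/√(1 − 0.0128) = 0.7146.
After n cycles, x_n/x₀ = e^(−nδ), so x_3 = 19.6 × e^(−3 × 0.7146) = 19.6 × 0.1172 = 2.297 mm.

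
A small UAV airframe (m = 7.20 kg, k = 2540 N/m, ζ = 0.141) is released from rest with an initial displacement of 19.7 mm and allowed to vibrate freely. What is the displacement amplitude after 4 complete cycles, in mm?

0.549 mm

Logarithmic decrement δ = 2πζ/√(1 − ζ²) = 2π × 0.1410/√(1 − 0.0199) = 0.8949.
After n cycles, x_n/x₀ = e^(−nδ), so x_4 = 19.7 × e^(−4 × 0.8949) = 19.7 × 0.02789 = 0.5494 mm.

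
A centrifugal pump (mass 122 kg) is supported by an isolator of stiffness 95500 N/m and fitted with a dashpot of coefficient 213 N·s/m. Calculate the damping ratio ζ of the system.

ω_n = √(k/m) = √(95500/122) = 27.98 rad/s.
Critical damping c_c = 2√(k·m) = 2√(95500 × 122) = 6827 N·s/m, so ζ = c/c_c = 213/6827 = 0.03120.

0.0312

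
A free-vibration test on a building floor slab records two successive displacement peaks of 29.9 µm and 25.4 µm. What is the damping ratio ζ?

0.0260

Logarithmic decrement δ = (1/n)·ln(x₀/x_n) = (1/1)·ln(29.9/25.4) = (1/1)·ln(1.177) = 0.1631.
ζ = δ/√(4π² + δ²) = 0.1631/√(39.48 + 0.0266) = 0.1631/6.285 = 0.02595.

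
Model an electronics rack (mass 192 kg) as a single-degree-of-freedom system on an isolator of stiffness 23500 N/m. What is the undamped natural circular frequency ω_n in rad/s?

11.1 rad/s

ω_n = √(k/m) = √(23500/192) = √122.4 = 11.06 rad/s.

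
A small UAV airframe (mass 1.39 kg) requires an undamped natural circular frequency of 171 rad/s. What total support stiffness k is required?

40600 N/m

k = m·ω_n² = 1.39 × 171.0² = 1.39 × 29240 = 40640 N/m.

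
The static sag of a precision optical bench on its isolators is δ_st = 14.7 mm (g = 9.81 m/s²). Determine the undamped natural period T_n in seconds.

ω_n = √(g/δ_st) = √(9.81/0.0147) = √667.3 = 25.83 rad/s.
T_n = 2π/ω_n = 6.283/25.83 = 0.2432 s.

0.243 s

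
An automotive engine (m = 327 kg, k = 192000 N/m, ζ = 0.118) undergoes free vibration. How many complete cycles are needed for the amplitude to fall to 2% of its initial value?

6 cycles

Logarithmic decrement δ = 2πζ/√(1 − ζ²) = 2π × 0.1180/√(1 − 0.0139) = 0.7466.
x_n/x₀ = e^(−nδ) ≤ 0.02; take ln: n ≥ ln(1/0.02)/δ = 3.912/0.7466 = 5.240.
So 6 complete cycles are required.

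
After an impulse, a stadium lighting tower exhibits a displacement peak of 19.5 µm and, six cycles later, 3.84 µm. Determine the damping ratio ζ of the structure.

Logarithmic decrement δ = (1/n)·ln(x₀/x_n) = (1/6)·ln(19.5/3.84) = (1/6)·ln(5.078) = 0.2708.
ζ = δ/√(4π² + δ²) = 0.2708/√(39.48 + 0.0733) = 0.2708/6.289 = 0.04306.

0.0431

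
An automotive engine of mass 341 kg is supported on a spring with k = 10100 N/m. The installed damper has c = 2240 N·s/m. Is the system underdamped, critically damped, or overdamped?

underdamped

c_c = 2√(k·m) = 3712 N·s/m; ζ = c/c_c = 2240/3712 = 0.604.
Since ζ < 1 the system is underdamped.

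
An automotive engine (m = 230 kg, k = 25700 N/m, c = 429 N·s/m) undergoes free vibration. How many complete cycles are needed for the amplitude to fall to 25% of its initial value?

3 cycles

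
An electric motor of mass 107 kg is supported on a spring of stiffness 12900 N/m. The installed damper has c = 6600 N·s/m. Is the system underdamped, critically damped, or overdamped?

c_c = 2√(k·m) = 2350 N·s/m; ζ = c/c_c = 6600/2350 = 2.81.
Since ζ > 1 the system is overdamped.

overdamped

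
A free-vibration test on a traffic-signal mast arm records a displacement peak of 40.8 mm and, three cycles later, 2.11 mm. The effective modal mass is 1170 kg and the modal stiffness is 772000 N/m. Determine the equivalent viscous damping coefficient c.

9330 N·s/m

Logarithmic decrement δ = (1/n)·ln(x₀/x_n) = (1/3)·ln(40.8/2.11) = (1/3)·ln(19.34) = 0.9873.
ζ = δ/√(4π² + δ²) = 0.9873/√(39.48 + 0.975) = 0.9873/6.360 = 0.1552.
c = ζ · 2√(km) = 0.1552 × 2√(772000 × 1170) = 0.1552 × 60110 = 9331 N·s/m.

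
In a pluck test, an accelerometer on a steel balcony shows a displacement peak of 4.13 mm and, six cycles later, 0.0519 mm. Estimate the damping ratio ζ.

0.115

Logarithmic decrement δ = (1/n)·ln(x₀/x_n) = (1/6)·ln(4.13/0.0519) = (1/6)·ln(79.58) = 0.7295.
ζ = δ/√(4π² + δ²) = 0.7295/√(39.48 + 0.532) = 0.7295/6.325 = 0.1153.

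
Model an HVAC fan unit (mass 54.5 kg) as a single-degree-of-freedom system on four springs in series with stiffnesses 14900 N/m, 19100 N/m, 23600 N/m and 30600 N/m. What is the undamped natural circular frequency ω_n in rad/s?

Series springs: 1/k_eq = 1/14900 + 1/19100 + 1/23600 + 1/30600 = 0.0001945, so k_eq = 5141 N/m.
ω_n = √(k_eq/m) = √(5141/54.5) = √94.33 = 9.712 rad/s.

9.71 rad/s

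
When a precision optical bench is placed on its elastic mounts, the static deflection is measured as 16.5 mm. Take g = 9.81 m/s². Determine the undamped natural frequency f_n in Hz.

3.88 Hz

ω_n = √(g/δ_st) = √(9.81/0.0165) = √594.5 = 24.38 rad/s.
f_n = ω_n/(2π) = 24.38/6.283 = 3.881 Hz.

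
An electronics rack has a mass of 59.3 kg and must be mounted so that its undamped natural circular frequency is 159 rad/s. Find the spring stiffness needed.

1500000 N/m

k = m·ω_n² = 59.3 × 159.0² = 59.3 × 25280 = 1499000 N/m.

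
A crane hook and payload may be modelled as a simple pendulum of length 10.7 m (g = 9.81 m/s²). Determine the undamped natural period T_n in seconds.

6.56 s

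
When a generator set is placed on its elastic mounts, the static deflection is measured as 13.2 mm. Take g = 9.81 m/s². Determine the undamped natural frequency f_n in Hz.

4.34 Hz

ω_n = √(g/δ_st) = √(9.81/0.0132) = √743.2 = 27.26 rad/s.
f_n = ω_n/(2π) = 27.26/6.283 = 4.339 Hz.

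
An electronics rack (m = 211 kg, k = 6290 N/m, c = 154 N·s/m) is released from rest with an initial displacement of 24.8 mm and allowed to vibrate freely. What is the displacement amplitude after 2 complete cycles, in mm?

10.7 mm

ζ = c/(2√(km)) = 154/(2√(6290 × 211)) = 154/2304 = 0.06684.
Logarithmic decrement δ = 2πζ/√(1 − ζ²) = 2π × 0.06684/√(1 − 0.00447) = 0.4209.
After n cycles, x_n/x₀ = e^(−nδ), so x_2 = 24.8 × e^(−2 × 0.4209) = 24.8 × 0.4309 = 10.69 mm.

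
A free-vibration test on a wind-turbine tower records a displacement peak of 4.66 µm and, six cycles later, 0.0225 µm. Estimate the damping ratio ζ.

Logarithmic decrement δ = (1/n)·ln(x₀/x_n) = (1/6)·ln(4.66/0.0225) = (1/6)·ln(207.1) = 0.8889.
ζ = δ/√(4π² + δ²) = 0.8889/√(39.48 + 0.790) = 0.8889/6.346 = 0.1401.

0.140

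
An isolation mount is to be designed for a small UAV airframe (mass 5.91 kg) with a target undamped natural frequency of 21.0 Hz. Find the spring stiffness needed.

ω_n = 2πf_n = 2π × 21.0 = 131.9 rad/s.
k = m·ω_n² = 5.91 × 131.9² = 5.91 × 17410 = 102900 N/m.

103000 N/m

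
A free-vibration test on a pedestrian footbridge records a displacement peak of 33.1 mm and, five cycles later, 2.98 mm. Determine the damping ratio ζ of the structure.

Logarithmic decrement δ = (1/n)·ln(x₀/x_n) = (1/5)·ln(33.1/2.98) = (1/5)·ln(11.11) = 0.4815.
ζ = δ/√(4π² + δ²) = 0.4815/√(39.48 + 0.232) = 0.4815/6.302 = 0.07641.

0.0764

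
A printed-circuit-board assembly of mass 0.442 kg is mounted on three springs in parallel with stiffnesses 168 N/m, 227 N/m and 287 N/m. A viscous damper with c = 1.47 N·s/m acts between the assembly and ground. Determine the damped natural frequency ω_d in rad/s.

39.2 rad/s

Parallel springs add: k_eq = 168 + 227 + 287 = 682.0 N/m.
ω_n = √(k_eq/m) = √(682.0/0.442) = 39.28 rad/s.
Critical damping c_c = 2√(k_eq·m) = 2√(682.0 × 0.442) = 34.72 N·s/m, so ζ = c/c_c = 1.47/34.72 = 0.04233.
ω_d = ω_n√(1 − ζ²) = 39.28 × √(1 − 0.00179) = 39.25 rad/s.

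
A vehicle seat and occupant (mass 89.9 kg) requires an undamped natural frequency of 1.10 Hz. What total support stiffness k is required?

4290 N/m

ω_n = 2πf_n = 2π × 1.10 = 6.912 rad/s.
k = m·ω_n² = 89.9 × 6.912² = 89.9 × 47.77 = 4294 N/m.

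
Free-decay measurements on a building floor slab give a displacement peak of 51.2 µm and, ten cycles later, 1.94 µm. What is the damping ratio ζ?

Logarithmic decrement δ = (1/n)·ln(x₀/x_n) = (1/10)·ln(51.2/1.94) = (1/10)·ln(26.39) = 0.3273.
ζ = δ/√(4π² + δ²) = 0.3273/√(39.48 + 0.107) = 0.3273/6.292 = 0.05202.

0.0520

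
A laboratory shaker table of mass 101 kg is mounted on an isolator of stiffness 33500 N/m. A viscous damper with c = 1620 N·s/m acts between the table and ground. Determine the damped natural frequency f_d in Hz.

ω_n = √(k/m) = √(33500/101) = 18.21 rad/s.
Critical damping c_c = 2√(k·m) = 2√(33500 × 101) = 3679 N·s/m, so ζ = c/c_c = 1620/3679 = 0.4404.
ω_d = ω_n√(1 − ζ²) = 18.21 × √(1 − 0.194) = 16.35 rad/s.
f_d = ω_d/(2π) = 2.602 Hz.

2.60 Hz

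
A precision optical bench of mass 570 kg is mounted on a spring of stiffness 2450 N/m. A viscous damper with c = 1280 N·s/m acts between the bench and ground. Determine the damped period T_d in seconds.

3.61 s

ω_n = √(k/m) = √(2450/570) = 2.073 rad/s.
Critical damping c_c = 2√(k·m) = 2√(2450 × 570) = 2363 N·s/m, so ζ = c/c_c = 1280/2363 = 0.5416.
ω_d = ω_n√(1 − ζ²) = 2.073 × √(1 − 0.293) = 1.743 rad/s.
T_d = 2π/ω_d = 3.605 s.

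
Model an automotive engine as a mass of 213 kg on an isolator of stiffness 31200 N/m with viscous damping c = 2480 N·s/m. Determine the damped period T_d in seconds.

ω_n = √(k/m) = √(31200/213) = 12.10 rad/s.
Critical damping c_c = 2√(k·m) = 2√(31200 × 213) = 5156 N·s/m, so ζ = c/c_c = 2480/5156 = 0.4810.
ω_d = ω_n√(1 − ζ²) = 12.10 × √(1 − 0.231) = 10.61 rad/s.
T_d = 2π/ω_d = 0.5922 s.

0.592 s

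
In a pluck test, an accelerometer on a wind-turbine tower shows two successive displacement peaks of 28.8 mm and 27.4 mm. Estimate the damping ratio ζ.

0.00793

Logarithmic decrement δ = (1/n)·ln(x₀/x_n) = (1/1)·ln(28.8/27.4) = (1/1)·ln(1.051) = 0.04983.
ζ = δ/√(4π² + δ²) = 0.04983/√(39.48 + 0.00248) = 0.04983/6.283 = 0.007931.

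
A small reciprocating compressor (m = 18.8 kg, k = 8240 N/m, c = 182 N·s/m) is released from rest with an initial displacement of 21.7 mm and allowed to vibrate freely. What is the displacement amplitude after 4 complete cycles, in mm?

0.0553 mm

ζ = c/(2√(km)) = 182/(2√(8240 × 18.8)) = 182/787.2 = 0.2312.
Logarithmic decrement δ = 2πζ/√(1 − ζ²) = 2π × 0.2312/√(1 − 0.0535) = 1.493.
After n cycles, x_n/x₀ = e^(−nδ), so x_4 = 21.7 × e^(−4 × 1.493) = 21.7 × 0.002547 = 0.05528 mm.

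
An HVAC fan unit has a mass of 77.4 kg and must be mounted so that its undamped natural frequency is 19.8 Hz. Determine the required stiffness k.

ω_n = 2πf_n = 2π × 19.8 = 124.4 rad/s.
k = m·ω_n² = 77.4 × 124.4² = 77.4 × 15480 = 1198000 N/m.

1200000 N/m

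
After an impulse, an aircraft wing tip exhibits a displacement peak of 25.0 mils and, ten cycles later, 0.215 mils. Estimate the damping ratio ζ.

0.0755

Logarithmic decrement δ = (1/n)·ln(x₀/x_n) = (1/10)·ln(25.0/0.215) = (1/10)·ln(116.3) = 0.4756.
ζ = δ/√(4π² + δ²) = 0.4756/√(39.48 + 0.226) = 0.4756/6.301 = 0.07548.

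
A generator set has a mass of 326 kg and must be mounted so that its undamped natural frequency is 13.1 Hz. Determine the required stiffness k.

2210000 N/m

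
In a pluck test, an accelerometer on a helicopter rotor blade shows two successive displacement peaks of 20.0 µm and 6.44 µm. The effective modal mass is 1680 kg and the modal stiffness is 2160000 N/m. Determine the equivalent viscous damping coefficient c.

21400 N·s/m

Logarithmic decrement δ = (1/n)·ln(x₀/x_n) = (1/1)·ln(20.0/6.44) = (1/1)·ln(3.106) = 1.133.
ζ = δ/√(4π² + δ²) = 1.133/√(39.48 + 1.28) = 1.133/6.385 = 0.1775.
c = ζ · 2√(km) = 0.1775 × 2√(2160000 × 1680) = 0.1775 × 120500 = 21380 N·s/m.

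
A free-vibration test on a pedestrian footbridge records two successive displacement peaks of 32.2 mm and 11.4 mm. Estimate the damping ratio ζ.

0.163

Logarithmic decrement δ = (1/n)·ln(x₀/x_n) = (1/1)·ln(32.2/11.4) = (1/1)·ln(2.825) = 1.038.
ζ = δ/√(4π² + δ²) = 1.038/√(39.48 + 1.08) = 1.038/6.368 = 0.1630.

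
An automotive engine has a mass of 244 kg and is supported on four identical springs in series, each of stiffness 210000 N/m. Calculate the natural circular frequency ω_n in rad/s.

14.7 rad/s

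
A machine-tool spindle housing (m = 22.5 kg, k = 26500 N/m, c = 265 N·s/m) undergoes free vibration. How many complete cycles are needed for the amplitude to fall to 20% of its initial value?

ζ = c/(2√(km)) = 265/(2√(26500 × 22.5)) = 265/1544 = 0.1716.
Logarithmic decrement δ = 2πζ/√(1 − ζ²) = 2π × 0.1716/√(1 − 0.0294) = 1.094.
x_n/x₀ = e^(−nδ) ≤ 0.2; take ln: n ≥ ln(1/0.2)/δ = 1.609/1.094 = 1.471.
So 2 complete cycles are required.

2 cycles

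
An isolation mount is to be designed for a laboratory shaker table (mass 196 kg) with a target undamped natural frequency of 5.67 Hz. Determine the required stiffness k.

249000 N/m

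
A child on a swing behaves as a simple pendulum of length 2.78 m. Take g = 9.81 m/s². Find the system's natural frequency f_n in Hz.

0.299 Hz

For a simple pendulum ω_n = √(g/L) = √(9.81/2.78) = √3.529 = 1.879 rad/s.
f_n = ω_n/(2π) = 1.879/6.283 = 0.2990 Hz.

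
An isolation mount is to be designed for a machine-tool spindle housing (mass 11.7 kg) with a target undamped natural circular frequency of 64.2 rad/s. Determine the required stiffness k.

48200 N/m

k = m·ω_n² = 11.7 × 64.20² = 11.7 × 4122 = 48220 N/m.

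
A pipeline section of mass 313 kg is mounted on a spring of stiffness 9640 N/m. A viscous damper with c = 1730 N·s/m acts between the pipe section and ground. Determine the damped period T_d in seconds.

1.31 s

ω_n = √(k/m) = √(9640/313) = 5.550 rad/s.
Critical damping c_c = 2√(k·m) = 2√(9640 × 313) = 3474 N·s/m, so ζ = c/c_c = 1730/3474 = 0.4980.
ω_d = ω_n√(1 − ζ²) = 5.550 × √(1 − 0.248) = 4.813 rad/s.
T_d = 2π/ω_d = 1.306 s.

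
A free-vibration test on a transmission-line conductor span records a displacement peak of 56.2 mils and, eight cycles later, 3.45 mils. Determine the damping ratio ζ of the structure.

Logarithmic decrement δ = (1/n)·ln(x₀/x_n) = (1/8)·ln(56.2/3.45) = (1/8)·ln(16.29) = 0.3488.
ζ = δ/√(4π² + δ²) = 0.3488/√(39.48 + 0.122) = 0.3488/6.293 = 0.05543.

0.0554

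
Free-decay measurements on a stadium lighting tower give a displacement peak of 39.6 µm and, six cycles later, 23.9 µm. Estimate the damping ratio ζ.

Logarithmic decrement δ = (1/n)·ln(x₀/x_n) = (1/6)·ln(39.6/23.9) = (1/6)·ln(1.657) = 0.08416.
ζ = δ/√(4π² + δ²) = 0.08416/√(39.48 + 0.00708) = 0.08416/6.284 = 0.01339.

0.0134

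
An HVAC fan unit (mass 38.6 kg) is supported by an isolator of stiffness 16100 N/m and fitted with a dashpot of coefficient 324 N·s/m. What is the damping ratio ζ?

0.205

ω_n = √(k/m) = √(16100/38.6) = 20.42 rad/s.
Critical damping c_c = 2√(k·m) = 2√(16100 × 38.6) = 1577 N·s/m, so ζ = c/c_c = 324/1577 = 0.2055.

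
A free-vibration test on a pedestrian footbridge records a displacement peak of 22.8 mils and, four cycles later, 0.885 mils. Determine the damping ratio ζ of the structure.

0.128

Logarithmic decrement δ = (1/n)·ln(x₀/x_n) = (1/4)·ln(22.8/0.885) = (1/4)·ln(25.76) = 0.8122.
ζ = δ/√(4π² + δ²) = 0.8122/√(39.48 + 0.660) = 0.8122/6.335 = 0.1282.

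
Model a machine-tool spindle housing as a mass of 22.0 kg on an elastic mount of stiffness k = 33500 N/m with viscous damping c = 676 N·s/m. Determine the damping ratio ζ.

ω_n = √(k/m) = √(33500/22.0) = 39.02 rad/s.
Critical damping c_c = 2√(k·m) = 2√(33500 × 22.0) = 1717 N·s/m, so ζ = c/c_c = 676/1717 = 0.3937.

0.394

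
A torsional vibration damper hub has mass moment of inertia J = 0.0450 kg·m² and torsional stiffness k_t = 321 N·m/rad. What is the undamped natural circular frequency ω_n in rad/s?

ω_n = √(k_t/J) = √(321/0.0450) = √7133 = 84.46 rad/s.

84.5 rad/s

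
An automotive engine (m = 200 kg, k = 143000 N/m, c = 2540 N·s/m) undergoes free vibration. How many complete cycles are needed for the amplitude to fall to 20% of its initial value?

2 cycles

ζ = c/(2√(km)) = 2540/(2√(143000 × 200)) = 2540/10700 = 0.2375.
Logarithmic decrement δ = 2πζ/√(1 − ζ²) = 2π × 0.2375/√(1 − 0.0564) = 1.536.
x_n/x₀ = e^(−nδ) ≤ 0.2; take ln: n ≥ ln(1/0.2)/δ = 1.609/1.536 = 1.048.
So 2 complete cycles are required.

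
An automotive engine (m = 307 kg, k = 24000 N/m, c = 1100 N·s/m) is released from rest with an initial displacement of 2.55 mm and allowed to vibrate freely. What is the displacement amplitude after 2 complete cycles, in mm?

0.189 mm

ζ = c/(2√(km)) = 1100/(2√(24000 × 307)) = 1100/5429 = 0.2026.
Logarithmic decrement δ = 2πζ/√(1 − ζ²) = 2π × 0.2026/√(1 − 0.0411) = 1.300.
After n cycles, x_n/x₀ = e^(−nδ), so x_2 = 2.55 × e^(−2 × 1.300) = 2.55 × 0.07426 = 0.1894 mm.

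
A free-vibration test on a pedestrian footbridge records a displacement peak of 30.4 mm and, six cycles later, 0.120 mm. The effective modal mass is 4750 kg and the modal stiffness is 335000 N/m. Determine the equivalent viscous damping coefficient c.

11600 N·s/m

Logarithmic decrement δ = (1/n)·ln(x₀/x_n) = (1/6)·ln(30.4/0.120) = (1/6)·ln(253.3) = 0.9225.
ζ = δ/√(4π² + δ²) = 0.9225/√(39.48 + 0.851) = 0.9225/6.351 = 0.1453.
c = ζ · 2√(km) = 0.1453 × 2√(335000 × 4750) = 0.1453 × 79780 = 11590 N·s/m.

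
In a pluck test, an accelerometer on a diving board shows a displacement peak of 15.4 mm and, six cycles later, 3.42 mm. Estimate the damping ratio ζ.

Logarithmic decrement δ = (1/n)·ln(x₀/x_n) = (1/6)·ln(15.4/3.42) = (1/6)·ln(4.503) = 0.2508.
ζ = δ/√(4π² + δ²) = 0.2508/√(39.48 + 0.0629) = 0.2508/6.288 = 0.03988.

0.0399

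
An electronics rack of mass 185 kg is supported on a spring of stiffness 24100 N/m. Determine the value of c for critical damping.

c_c = 2√(k·m) = 2√(24100 × 185) = 2 × 2112 = 4223 N·s/m.

4220 N·s/m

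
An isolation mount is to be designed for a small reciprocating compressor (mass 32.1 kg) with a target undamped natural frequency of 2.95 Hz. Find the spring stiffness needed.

ω_n = 2πf_n = 2π × 2.95 = 18.54 rad/s.
k = m·ω_n² = 32.1 × 18.54² = 32.1 × 343.6 = 11030 N/m.

11000 N/m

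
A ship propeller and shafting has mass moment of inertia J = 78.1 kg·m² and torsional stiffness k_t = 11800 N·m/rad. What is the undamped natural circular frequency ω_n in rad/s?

12.3 rad/s

ω_n = √(k_t/J) = √(11800/78.1) = √151.1 = 12.29 rad/s.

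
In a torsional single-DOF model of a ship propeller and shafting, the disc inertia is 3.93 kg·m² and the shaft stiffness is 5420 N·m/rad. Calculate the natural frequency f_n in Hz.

ω_n = √(k_t/J) = √(5420/3.93) = √1379 = 37.14 rad/s.
f_n = ω_n/(2π) = 37.14/6.283 = 5.910 Hz.

5.91 Hz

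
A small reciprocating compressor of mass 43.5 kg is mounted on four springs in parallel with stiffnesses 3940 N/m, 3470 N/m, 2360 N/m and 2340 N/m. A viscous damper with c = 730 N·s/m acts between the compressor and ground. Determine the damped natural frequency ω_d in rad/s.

14.4 rad/s

Parallel springs add: k_eq = 3940 + 3470 + 2360 + 2340 = 12110 N/m.
ω_n = √(k_eq/m) = √(12110/43.5) = 16.69 rad/s.
Critical damping c_c = 2√(k_eq·m) = 2√(12110 × 43.5) = 1452 N·s/m, so ζ = c/c_c = 730/1452 = 0.5029.
ω_d = ω_n√(1 − ζ²) = 16.69 × √(1 − 0.253) = 14.42 rad/s.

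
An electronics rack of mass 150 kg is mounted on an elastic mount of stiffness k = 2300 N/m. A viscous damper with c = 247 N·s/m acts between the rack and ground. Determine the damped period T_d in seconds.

1.64 s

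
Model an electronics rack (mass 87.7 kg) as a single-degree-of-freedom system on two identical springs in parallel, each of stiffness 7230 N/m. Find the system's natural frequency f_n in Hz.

Parallel springs add: k_eq = 2 × 7230 = 14460 N/m.
ω_n = √(k_eq/m) = √(14460/87.7) = √164.9 = 12.84 rad/s.
f_n = ω_n/(2π) = 12.84/6.283 = 2.044 Hz.

2.04 Hz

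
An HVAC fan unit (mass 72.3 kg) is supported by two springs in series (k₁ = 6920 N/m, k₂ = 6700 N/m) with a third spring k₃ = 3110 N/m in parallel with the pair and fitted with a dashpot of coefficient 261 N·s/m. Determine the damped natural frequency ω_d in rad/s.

9.32 rad/s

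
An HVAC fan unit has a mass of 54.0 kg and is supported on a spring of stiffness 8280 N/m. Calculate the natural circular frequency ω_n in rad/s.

ω_n = √(k/m) = √(8280/54.0) = √153.3 = 12.38 rad/s.

12.4 rad/s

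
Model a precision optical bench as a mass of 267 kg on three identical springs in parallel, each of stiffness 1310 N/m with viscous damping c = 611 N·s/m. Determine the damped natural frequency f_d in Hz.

Parallel springs add: k_eq = 3 × 1310 = 3930 N/m.
ω_n = √(k_eq/m) = √(3930/267) = 3.837 rad/s.
Critical damping c_c = 2√(k_eq·m) = 2√(3930 × 267) = 2049 N·s/m, so ζ = c/c_c = 611/2049 = 0.2982.
ω_d = ω_n√(1 − ζ²) = 3.837 × √(1 − 0.0889) = 3.662 rad/s.
f_d = ω_d/(2π) = 0.5828 Hz.

0.583 Hz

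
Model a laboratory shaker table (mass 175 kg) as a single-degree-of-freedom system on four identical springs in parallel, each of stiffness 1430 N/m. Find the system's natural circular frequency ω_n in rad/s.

5.72 rad/s

Parallel springs add: k_eq = 4 × 1430 = 5720 N/m.
ω_n = √(k_eq/m) = √(5720/175) = √32.69 = 5.717 rad/s.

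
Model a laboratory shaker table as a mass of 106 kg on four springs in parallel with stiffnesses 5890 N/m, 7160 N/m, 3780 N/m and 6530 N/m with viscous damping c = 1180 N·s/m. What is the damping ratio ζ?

Parallel springs add: k_eq = 5890 + 7160 + 3780 + 6530 = 23360 N/m.
ω_n = √(k_eq/m) = √(23360/106) = 14.85 rad/s.
Critical damping c_c = 2√(k_eq·m) = 2√(23360 × 106) = 3147 N·s/m, so ζ = c/c_c = 1180/3147 = 0.3749.

0.375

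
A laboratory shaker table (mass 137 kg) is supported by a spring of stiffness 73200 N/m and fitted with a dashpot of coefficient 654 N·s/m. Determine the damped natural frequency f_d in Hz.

3.66 Hz

ω_n = √(k/m) = √(73200/137) = 23.12 rad/s.
Critical damping c_c = 2√(k·m) = 2√(73200 × 137) = 6334 N·s/m, so ζ = c/c_c = 654/6334 = 0.1033.
ω_d = ω_n√(1 − ζ²) = 23.12 × √(1 − 0.0107) = 22.99 rad/s.
f_d = ω_d/(2π) = 3.659 Hz.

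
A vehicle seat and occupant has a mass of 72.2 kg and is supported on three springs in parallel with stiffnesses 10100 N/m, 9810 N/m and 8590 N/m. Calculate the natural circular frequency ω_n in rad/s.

19.9 rad/s

Parallel springs add: k_eq = 10100 + 9810 + 8590 = 28500 N/m.
ω_n = √(k_eq/m) = √(28500/72.2) = √394.7 = 19.87 rad/s.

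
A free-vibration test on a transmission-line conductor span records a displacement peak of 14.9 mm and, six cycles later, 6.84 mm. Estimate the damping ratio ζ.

0.0206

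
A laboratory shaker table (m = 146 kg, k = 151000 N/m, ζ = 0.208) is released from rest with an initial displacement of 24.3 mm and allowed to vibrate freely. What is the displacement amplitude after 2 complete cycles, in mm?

1.68 mm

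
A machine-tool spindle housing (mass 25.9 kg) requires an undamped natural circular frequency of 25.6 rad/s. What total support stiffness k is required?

17000 N/m

k = m·ω_n² = 25.9 × 25.60² = 25.9 × 655.4 = 16970 N/m.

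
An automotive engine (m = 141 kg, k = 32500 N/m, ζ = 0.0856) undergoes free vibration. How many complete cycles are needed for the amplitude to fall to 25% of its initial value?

3 cycles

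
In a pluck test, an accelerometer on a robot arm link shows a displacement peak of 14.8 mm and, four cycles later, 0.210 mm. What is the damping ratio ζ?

0.167

Logarithmic decrement δ = (1/n)·ln(x₀/x_n) = (1/4)·ln(14.8/0.210) = (1/4)·ln(70.48) = 1.064.
ζ = δ/√(4π² + δ²) = 1.064/√(39.48 + 1.13) = 1.064/6.373 = 0.1669.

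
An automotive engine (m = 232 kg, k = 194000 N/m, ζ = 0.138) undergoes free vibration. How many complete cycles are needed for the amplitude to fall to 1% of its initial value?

6 cycles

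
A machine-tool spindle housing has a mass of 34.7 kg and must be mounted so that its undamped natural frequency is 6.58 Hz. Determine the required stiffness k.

ω_n = 2πf_n = 2π × 6.58 = 41.34 rad/s.
k = m·ω_n² = 34.7 × 41.34² = 34.7 × 1709 = 59310 N/m.

59300 N/m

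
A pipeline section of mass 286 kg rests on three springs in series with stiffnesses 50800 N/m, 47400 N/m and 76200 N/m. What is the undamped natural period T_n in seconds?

0.780 s

Series springs: 1/k_eq = 1/50800 + 1/47400 + 1/76200 = 5.391×10^-5, so k_eq = 18550 N/m.
ω_n = √(k_eq/m) = √(18550/286) = √64.86 = 8.054 rad/s.
T_n = 2π/ω_n = 6.283/8.054 = 0.7802 s.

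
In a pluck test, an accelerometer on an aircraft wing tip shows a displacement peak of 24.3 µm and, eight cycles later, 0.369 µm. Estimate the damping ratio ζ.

Logarithmic decrement δ = (1/n)·ln(x₀/x_n) = (1/8)·ln(24.3/0.369) = (1/8)·ln(65.85) = 0.5234.
ζ = δ/√(4π² + δ²) = 0.5234/√(39.48 + 0.274) = 0.5234/6.305 = 0.08302.

0.0830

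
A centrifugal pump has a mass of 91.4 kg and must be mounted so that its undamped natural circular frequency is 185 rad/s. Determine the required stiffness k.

3130000 N/m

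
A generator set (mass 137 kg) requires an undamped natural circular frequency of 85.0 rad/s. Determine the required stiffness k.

k = m·ω_n² = 137 × 85.00² = 137 × 7225 = 989800 N/m.

990000 N/m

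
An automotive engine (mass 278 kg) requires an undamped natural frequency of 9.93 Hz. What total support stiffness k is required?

1080000 N/m

ω_n = 2πf_n = 2π × 9.93 = 62.39 rad/s.
k = m·ω_n² = 278 × 62.39² = 278 × 3893 = 1082000 N/m.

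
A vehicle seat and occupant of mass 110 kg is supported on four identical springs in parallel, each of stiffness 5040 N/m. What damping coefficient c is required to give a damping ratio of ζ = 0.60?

1790 N·s/m

Parallel springs add: k_eq = 4 × 5040 = 20160 N/m.
c_c = 2√(k_eq·m) = 2√(20160 × 110) = 2978 N·s/m.
c = ζ·c_c = 0.60 × 2978 = 1787 N·s/m.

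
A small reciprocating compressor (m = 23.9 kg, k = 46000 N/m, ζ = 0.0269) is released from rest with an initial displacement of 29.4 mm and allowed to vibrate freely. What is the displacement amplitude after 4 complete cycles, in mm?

14.9 mm

Logarithmic decrement δ = 2πζ/√(1 − ζ²) = 2π × 0.02690/√(1 − 0.000724) = 0.1691.
After n cycles, x_n/x₀ = e^(−nδ), so x_4 = 29.4 × e^(−4 × 0.1691) = 29.4 × 0.5085 = 14.95 mm.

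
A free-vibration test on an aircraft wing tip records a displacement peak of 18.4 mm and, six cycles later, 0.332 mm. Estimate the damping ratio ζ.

Logarithmic decrement δ = (1/n)·ln(x₀/x_n) = (1/6)·ln(18.4/0.332) = (1/6)·ln(55.42) = 0.6692.
ζ = δ/√(4π² + δ²) = 0.6692/√(39.48 + 0.448) = 0.6692/6.319 = 0.1059.

0.106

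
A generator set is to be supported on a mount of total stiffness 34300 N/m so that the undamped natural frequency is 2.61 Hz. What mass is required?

128 kg

ω_n = 2πf_n = 2π × 2.61 = 16.40 rad/s.
m = k/ω_n² = 34300/16.40² = 34300/268.9 = 127.5 kg.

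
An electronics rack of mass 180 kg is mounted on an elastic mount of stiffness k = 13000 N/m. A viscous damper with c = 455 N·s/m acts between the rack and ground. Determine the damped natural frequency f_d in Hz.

ω_n = √(k/m) = √(13000/180) = 8.498 rad/s.
Critical damping c_c = 2√(k·m) = 2√(13000 × 180) = 3059 N·s/m, so ζ = c/c_c = 455/3059 = 0.1487.
ω_d = ω_n√(1 − ζ²) = 8.498 × √(1 − 0.0221) = 8.404 rad/s.
f_d = ω_d/(2π) = 1.338 Hz.

1.34 Hz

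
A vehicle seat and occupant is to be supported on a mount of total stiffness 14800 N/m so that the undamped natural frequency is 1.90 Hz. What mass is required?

ω_n = 2πf_n = 2π × 1.90 = 11.94 rad/s.
m = k/ω_n² = 14800/11.94² = 14800/142.5 = 103.8 kg.

104 kg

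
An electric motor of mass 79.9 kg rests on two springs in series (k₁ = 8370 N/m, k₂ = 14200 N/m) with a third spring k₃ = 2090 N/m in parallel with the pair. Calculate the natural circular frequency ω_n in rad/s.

9.60 rad/s

Series pair: k_s = k₁k₂/(k₁+k₂) = (8370)(14200)/(8370 + 14200) = 5266 N/m. In parallel with k₃: k_eq = 5266 + 2090 = 7356 N/m.
ω_n = √(k_eq/m) = √(7356/79.9) = √92.07 = 9.595 rad/s.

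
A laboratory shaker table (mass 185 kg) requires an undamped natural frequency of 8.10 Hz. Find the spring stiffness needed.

479000 N/m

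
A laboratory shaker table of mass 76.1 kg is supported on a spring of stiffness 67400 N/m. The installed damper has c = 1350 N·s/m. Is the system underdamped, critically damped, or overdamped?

underdamped

c_c = 2√(k·m) = 4530 N·s/m; ζ = c/c_c = 1350/4530 = 0.298.
Since ζ < 1 the system is underdamped.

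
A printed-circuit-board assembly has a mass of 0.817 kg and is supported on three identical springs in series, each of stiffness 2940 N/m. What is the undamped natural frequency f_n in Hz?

5.51 Hz

Series springs: 1/k_eq = 3/2940, so k_eq = 2940/3 = 980.0 N/m.
ω_n = √(k_eq/m) = √(980.0/0.817) = √1200 = 34.63 rad/s.
f_n = ω_n/(2π) = 34.63/6.283 = 5.512 Hz.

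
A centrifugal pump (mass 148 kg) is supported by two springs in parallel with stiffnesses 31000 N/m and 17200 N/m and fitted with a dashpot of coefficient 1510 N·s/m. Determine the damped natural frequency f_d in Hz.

Parallel springs add: k_eq = 31000 + 17200 = 48200 N/m.
ω_n = √(k_eq/m) = √(48200/148) = 18.05 rad/s.
Critical damping c_c = 2√(k_eq·m) = 2√(48200 × 148) = 5342 N·s/m, so ζ = c/c_c = 1510/5342 = 0.2827.
ω_d = ω_n√(1 − ζ²) = 18.05 × √(1 − 0.0799) = 17.31 rad/s.
f_d = ω_d/(2π) = 2.755 Hz.

2.76 Hz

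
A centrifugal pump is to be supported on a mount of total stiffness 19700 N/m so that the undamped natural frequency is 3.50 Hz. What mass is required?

40.7 kg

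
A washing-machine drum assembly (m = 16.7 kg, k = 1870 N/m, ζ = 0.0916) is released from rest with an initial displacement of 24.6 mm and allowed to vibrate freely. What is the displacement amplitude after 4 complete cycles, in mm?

Logarithmic decrement δ = 2πζ/√(1 − ζ²) = 2π × 0.09160/√(1 − 0.00839) = 0.5780.
After n cycles, x_n/x₀ = e^(−nδ), so x_4 = 24.6 × e^(−4 × 0.5780) = 24.6 × 0.09907 = 2.437 mm.

2.44 mm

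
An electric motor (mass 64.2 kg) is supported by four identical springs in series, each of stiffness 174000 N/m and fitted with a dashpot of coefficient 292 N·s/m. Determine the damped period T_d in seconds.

0.242 s

Series springs: 1/k_eq = 4/174000, so k_eq = 174000/4 = 43500 N/m.
ω_n = √(k_eq/m) = √(43500/64.2) = 26.03 rad/s.
Critical damping c_c = 2√(k_eq·m) = 2√(43500 × 64.2) = 3342 N·s/m, so ζ = c/c_c = 292/3342 = 0.08737.
ω_d = ω_n√(1 − ζ²) = 26.03 × √(1 − 0.00763) = 25.93 rad/s.
T_d = 2π/ω_d = 0.2423 s.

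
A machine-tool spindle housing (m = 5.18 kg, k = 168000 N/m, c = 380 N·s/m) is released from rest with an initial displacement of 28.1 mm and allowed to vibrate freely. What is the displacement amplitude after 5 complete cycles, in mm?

0.0408 mm

ζ = c/(2√(km)) = 380/(2√(168000 × 5.18)) = 380/1866 = 0.2037.
Logarithmic decrement δ = 2πζ/√(1 − ζ²) = 2π × 0.2037/√(1 − 0.0415) = 1.307.
After n cycles, x_n/x₀ = e^(−nδ), so x_5 = 28.1 × e^(−5 × 1.307) = 28.1 × 0.001451 = 0.04077 mm.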